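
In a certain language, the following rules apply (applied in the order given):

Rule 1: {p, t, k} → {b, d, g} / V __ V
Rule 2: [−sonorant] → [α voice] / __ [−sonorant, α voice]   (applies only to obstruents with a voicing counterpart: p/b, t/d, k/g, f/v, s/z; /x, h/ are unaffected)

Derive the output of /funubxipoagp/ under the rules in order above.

funupxiboakp

Rule 1 (intervocalic voicing): /p/ is a voiceless stop between vowels /i/ and /o/, so it voices to [b]. /funubxipoagp/ → funubxiboagp.
Rule 2 (regressive voicing assimilation): /b/ precedes the voiceless obstruent /x/, so it devoices to [p] by assimilation. /g/ precedes the voiceless obstruent /p/, so it devoices to [k] by assimilation. /funubxiboagp/ → funupxiboakp.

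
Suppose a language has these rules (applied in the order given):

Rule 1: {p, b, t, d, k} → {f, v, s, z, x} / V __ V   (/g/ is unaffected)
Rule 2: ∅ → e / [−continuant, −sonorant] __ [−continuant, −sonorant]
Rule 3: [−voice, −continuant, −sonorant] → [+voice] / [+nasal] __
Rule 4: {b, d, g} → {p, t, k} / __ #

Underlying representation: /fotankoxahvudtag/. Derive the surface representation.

fosangoxahvudetak

Rule 1 (intervocalic spirantization): /t/ is a stop between vowels /o/ and /a/, so it spirantizes to the fricative [s]. /fotankoxahvudtag/ → fosankoxahvudtag.
Rule 2 (stop-cluster e-epenthesis): /d/ and /t/ form a stop–stop cluster, so [e] is inserted between them. /fosankoxahvudtag/ → fosankoxahvudetag.
Rule 3 (post-nasal voicing): /k/ is a voiceless stop immediately after the nasal /n/, so it voices to [g]. /fosankoxahvudetag/ → fosangoxahvudetag.
Rule 4 (final devoicing): /g/ is a voiced stop in word-final position, so it devoices to [k]. /fosangoxahvudetag/ → fosangoxahvudetak.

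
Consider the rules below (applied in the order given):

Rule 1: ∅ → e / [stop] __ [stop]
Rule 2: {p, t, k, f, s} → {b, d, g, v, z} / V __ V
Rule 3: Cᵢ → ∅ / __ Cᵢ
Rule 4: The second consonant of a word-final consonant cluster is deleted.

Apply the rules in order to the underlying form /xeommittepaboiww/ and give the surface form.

xeomidedebaboiw

Rule 1 (stop-cluster e-epenthesis): /t/ and /t/ form a stop–stop cluster, so [e] is inserted between them. /xeommittepaboiww/ → xeommitetepaboiww.
Rule 2 (intervocalic voicing): /t/ is a voiceless obstruent between vowels /i/ and /e/, so it voices to [d]. /t/ is a voiceless obstruent between vowels /e/ and /e/, so it voices to [d]. /p/ is a voiceless obstruent between vowels /e/ and /a/, so it voices to [b]. /xeommitetepaboiww/ → xeommidedebaboiww.
Rule 3 (degemination): /mm/ is a geminate; the first /m/ deletes. /ww/ is a geminate; the first /w/ deletes. /xeommidedebaboiww/ → xeomidedebaboiw.
Rule 4 (final cluster simplification): no segment meets the environment; /xeomidedebaboiw/ is unchanged.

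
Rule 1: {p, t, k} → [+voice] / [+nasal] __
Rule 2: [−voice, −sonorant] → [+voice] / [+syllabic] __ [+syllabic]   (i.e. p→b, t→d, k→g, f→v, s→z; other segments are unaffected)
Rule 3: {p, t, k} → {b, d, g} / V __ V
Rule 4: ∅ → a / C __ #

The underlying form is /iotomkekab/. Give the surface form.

iodomgegaba

Rule 1 (post-nasal voicing): /k/ is a voiceless stop immediately after the nasal /m/, so it voices to [g]. /iotomkekab/ → iotomgekab.
Rule 2 (intervocalic voicing): /t/ is a voiceless obstruent between vowels /o/ and /o/, so it voices to [d]. /k/ is a voiceless obstruent between vowels /e/ and /a/, so it voices to [g]. /iotomgekab/ → iodomgegab.
Rule 3 (intervocalic voicing): no segment meets the environment; /iodomgegab/ is unchanged.
Rule 4 (final a-epenthesis): the form ends in the consonant /b/, so [a] is inserted word-finally. /iodomgegab/ → iodomgegaba.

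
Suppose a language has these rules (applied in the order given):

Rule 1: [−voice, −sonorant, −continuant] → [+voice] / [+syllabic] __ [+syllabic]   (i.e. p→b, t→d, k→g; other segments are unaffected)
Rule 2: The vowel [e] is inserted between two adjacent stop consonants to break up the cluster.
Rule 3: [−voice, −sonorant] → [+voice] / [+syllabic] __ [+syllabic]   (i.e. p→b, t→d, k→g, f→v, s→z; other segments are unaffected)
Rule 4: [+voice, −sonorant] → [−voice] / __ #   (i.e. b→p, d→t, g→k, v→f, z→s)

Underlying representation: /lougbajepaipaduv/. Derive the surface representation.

Rule 1 (intervocalic voicing): /p/ is a voiceless stop between vowels /e/ and /a/, so it voices to [b]. /p/ is a voiceless stop between vowels /i/ and /a/, so it voices to [b]. /lougbajepaipaduv/ → lougbajebaibaduv.
Rule 2 (stop-cluster e-epenthesis): /g/ and /b/ form a stop–stop cluster, so [e] is inserted between them. /lougbajebaibaduv/ → lougebajebaibaduv.
Rule 3 (intervocalic voicing): no segment meets the environment; /lougebajebaibaduv/ is unchanged.
Rule 4 (final devoicing): /v/ is a voiced obstruent in word-final position, so it devoices to [f]. /lougebajebaibaduv/ → lougebajebaibaduf.

lougebajebaibaduf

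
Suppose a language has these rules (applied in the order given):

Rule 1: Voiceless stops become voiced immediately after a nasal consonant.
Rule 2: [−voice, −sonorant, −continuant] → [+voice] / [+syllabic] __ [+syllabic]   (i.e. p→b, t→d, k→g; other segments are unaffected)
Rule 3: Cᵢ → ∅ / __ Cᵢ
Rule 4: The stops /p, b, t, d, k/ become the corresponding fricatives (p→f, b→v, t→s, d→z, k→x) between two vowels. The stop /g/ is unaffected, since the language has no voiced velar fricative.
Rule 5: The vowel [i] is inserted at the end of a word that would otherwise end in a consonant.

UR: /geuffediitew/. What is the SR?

geufeziizewi

Rule 1 (post-nasal voicing): no segment meets the environment; /geuffediitew/ is unchanged.
Rule 2 (intervocalic voicing): /t/ is a voiceless stop between vowels /i/ and /e/, so it voices to [d]. /geuffediitew/ → geuffediidew.
Rule 3 (degemination): /ff/ is a geminate; the first /f/ deletes. /geuffediidew/ → geufediidew.
Rule 4 (intervocalic spirantization): /d/ is a stop between vowels /e/ and /i/, so it spirantizes to the fricative [z]. /d/ is a stop between vowels /i/ and /e/, so it spirantizes to the fricative [z]. /geufediidew/ → geufeziizew.
Rule 5 (final i-epenthesis): the form ends in the consonant /w/, so [i] is inserted word-finally. /geufeziizew/ → geufeziizewi.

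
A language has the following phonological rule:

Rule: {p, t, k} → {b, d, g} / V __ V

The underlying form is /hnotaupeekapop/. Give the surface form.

hnodaubeegabop

/t/ is a voiceless stop between vowels /o/ and /a/, so it voices to [d].
/p/ is a voiceless stop between vowels /u/ and /e/, so it voices to [b].
/k/ is a voiceless stop between vowels /e/ and /a/, so it voices to [g].
/p/ is a voiceless stop between vowels /a/ and /o/, so it voices to [b].
The other instance of /p/ does not occur in the required environment and remains unchanged.
Surface form: [hnodaubeegabop].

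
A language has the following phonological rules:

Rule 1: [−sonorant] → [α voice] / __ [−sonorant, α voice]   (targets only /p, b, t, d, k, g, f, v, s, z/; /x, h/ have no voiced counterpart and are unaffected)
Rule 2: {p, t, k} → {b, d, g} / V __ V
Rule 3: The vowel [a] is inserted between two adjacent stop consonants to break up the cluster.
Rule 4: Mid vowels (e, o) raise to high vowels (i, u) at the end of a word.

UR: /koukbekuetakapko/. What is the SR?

Rule 1 (regressive voicing assimilation): /k/ precedes the voiced obstruent /b/, so it voices to [g] by assimilation. /koukbekuetakapko/ → kougbekuetakapko.
Rule 2 (intervocalic voicing): /k/ is a voiceless stop between vowels /e/ and /u/, so it voices to [g]. /t/ is a voiceless stop between vowels /e/ and /a/, so it voices to [d]. /k/ is a voiceless stop between vowels /a/ and /a/, so it voices to [g]. /kougbekuetakapko/ → kougbeguedagapko.
Rule 3 (stop-cluster a-epenthesis): /g/ and /b/ form a stop–stop cluster, so [a] is inserted between them. /p/ and /k/ form a stop–stop cluster, so [a] is inserted between them. /kougbeguedagapko/ → kougabeguedagapako.
Rule 4 (final vowel raising): /o/ is a mid vowel in word-final position, so it raises to [u]. /kougabeguedagapako/ → kougabeguedagapaku.

kougabeguedagapaku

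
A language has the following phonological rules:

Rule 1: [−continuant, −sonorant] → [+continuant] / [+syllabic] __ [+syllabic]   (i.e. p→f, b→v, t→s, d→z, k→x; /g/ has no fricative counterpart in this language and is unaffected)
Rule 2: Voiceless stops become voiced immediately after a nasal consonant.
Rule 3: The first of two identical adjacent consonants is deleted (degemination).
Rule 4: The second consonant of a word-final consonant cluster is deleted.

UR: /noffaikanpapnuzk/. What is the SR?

Rule 1 (intervocalic spirantization): /k/ is a stop between vowels /i/ and /a/, so it spirantizes to the fricative [x]. /noffaikanpapnuzk/ → noffaixanpapnuzk.
Rule 2 (post-nasal voicing): /p/ is a voiceless stop immediately after the nasal /n/, so it voices to [b]. /noffaixanpapnuzk/ → noffaixanbapnuzk.
Rule 3 (degemination): /ff/ is a geminate; the first /f/ deletes. /noffaixanbapnuzk/ → nofaixanbapnuzk.
Rule 4 (final cluster simplification): /k/ is the second consonant of a word-final cluster /zk/, so it deletes. /nofaixanbapnuzk/ → nofaixanbapnuz.

nofaixanbapnuz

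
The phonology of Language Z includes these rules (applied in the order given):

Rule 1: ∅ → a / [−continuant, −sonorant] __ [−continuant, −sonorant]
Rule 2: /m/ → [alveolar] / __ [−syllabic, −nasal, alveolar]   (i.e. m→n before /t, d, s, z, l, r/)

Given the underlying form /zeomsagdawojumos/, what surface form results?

zeonsagadawojumos

Rule 1 (stop-cluster a-epenthesis): /g/ and /d/ form a stop–stop cluster, so [a] is inserted between them. /zeomsagdawojumos/ → zeomsagadawojumos.
Rule 2 (nasal place assimilation): /m/ precedes the alveolar consonant /s/, so it assimilates in place to [n]. /zeomsagadawojumos/ → zeonsagadawojumos.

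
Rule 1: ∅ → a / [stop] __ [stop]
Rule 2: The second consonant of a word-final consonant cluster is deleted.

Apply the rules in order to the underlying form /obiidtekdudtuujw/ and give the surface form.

obiidatekadudatuuj

Rule 1 (stop-cluster a-epenthesis): /d/ and /t/ form a stop–stop cluster, so [a] is inserted between them. /k/ and /d/ form a stop–stop cluster, so [a] is inserted between them. /d/ and /t/ form a stop–stop cluster, so [a] is inserted between them. /obiidtekdudtuujw/ → obiidatekadudatuujw.
Rule 2 (final cluster simplification): /w/ is the second consonant of a word-final cluster /jw/, so it deletes. /obiidatekadudatuujw/ → obiidatekadudatuuj.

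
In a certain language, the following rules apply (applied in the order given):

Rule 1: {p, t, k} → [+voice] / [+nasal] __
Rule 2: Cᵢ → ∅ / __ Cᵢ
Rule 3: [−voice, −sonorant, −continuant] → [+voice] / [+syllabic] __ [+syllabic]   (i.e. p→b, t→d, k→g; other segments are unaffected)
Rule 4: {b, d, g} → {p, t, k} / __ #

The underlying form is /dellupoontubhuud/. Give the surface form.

deluboondubhuut

Rule 1 (post-nasal voicing): /t/ is a voiceless stop immediately after the nasal /n/, so it voices to [d]. /dellupoontubhuud/ → dellupoondubhuud.
Rule 2 (degemination): /ll/ is a geminate; the first /l/ deletes. /dellupoondubhuud/ → delupoondubhuud.
Rule 3 (intervocalic voicing): /p/ is a voiceless stop between vowels /u/ and /o/, so it voices to [b]. /delupoondubhuud/ → deluboondubhuud.
Rule 4 (final devoicing): /d/ is a voiced stop in word-final position, so it devoices to [t]. /deluboondubhuud/ → deluboondubhuut.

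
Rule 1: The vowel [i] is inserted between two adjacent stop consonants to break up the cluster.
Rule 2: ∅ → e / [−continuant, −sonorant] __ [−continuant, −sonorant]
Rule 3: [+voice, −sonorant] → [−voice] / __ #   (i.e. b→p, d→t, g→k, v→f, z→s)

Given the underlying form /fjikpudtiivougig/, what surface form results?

fjikipuditiivougik

Rule 1 (stop-cluster i-epenthesis): /k/ and /p/ form a stop–stop cluster, so [i] is inserted between them. /d/ and /t/ form a stop–stop cluster, so [i] is inserted between them. /fjikpudtiivougig/ → fjikipuditiivougig.
Rule 2 (stop-cluster e-epenthesis): no segment meets the environment; /fjikipuditiivougig/ is unchanged.
Rule 3 (final devoicing): /g/ is a voiced obstruent in word-final position, so it devoices to [k]. /fjikipuditiivougig/ → fjikipuditiivougik.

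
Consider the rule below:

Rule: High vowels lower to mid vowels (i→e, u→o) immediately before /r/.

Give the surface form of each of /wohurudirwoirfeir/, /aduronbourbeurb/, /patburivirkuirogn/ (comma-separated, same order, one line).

wohoruderwoerfeer, adoronboorbeorb, patboriverkuerogn

/wohurudirwoirfeir/: /u/ is a high vowel immediately before /r/, so it lowers to [o]. /i/ is a high vowel immediately before /r/, so it lowers to [e]. /i/ is a high vowel immediately before /r/, so it lowers to [e]. /i/ is a high vowel immediately before /r/, so it lowers to [e]. → [wohoruderwoerfeer].
/aduronbourbeurb/: /u/ is a high vowel immediately before /r/, so it lowers to [o]. /u/ is a high vowel immediately before /r/, so it lowers to [o]. /u/ is a high vowel immediately before /r/, so it lowers to [o]. → [adoronboorbeorb].
/patburivirkuirogn/: /u/ is a high vowel immediately before /r/, so it lowers to [o]. /i/ is a high vowel immediately before /r/, so it lowers to [e]. /i/ is a high vowel immediately before /r/, so it lowers to [e]. → [patboriverkuerogn].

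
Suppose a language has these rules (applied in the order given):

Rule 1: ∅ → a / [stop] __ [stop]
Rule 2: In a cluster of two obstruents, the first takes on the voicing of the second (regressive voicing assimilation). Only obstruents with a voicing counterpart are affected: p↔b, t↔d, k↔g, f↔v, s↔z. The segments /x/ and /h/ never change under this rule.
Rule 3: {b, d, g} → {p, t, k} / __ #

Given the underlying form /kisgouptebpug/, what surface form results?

Rule 1 (stop-cluster a-epenthesis): /p/ and /t/ form a stop–stop cluster, so [a] is inserted between them. /b/ and /p/ form a stop–stop cluster, so [a] is inserted between them. /kisgouptebpug/ → kisgoupatebapug.
Rule 2 (regressive voicing assimilation): /s/ precedes the voiced obstruent /g/, so it voices to [z] by assimilation. /kisgoupatebapug/ → kizgoupatebapug.
Rule 3 (final devoicing): /g/ is a voiced stop in word-final position, so it devoices to [k]. /kizgoupatebapug/ → kizgoupatebapuk.

kizgoupatebapuk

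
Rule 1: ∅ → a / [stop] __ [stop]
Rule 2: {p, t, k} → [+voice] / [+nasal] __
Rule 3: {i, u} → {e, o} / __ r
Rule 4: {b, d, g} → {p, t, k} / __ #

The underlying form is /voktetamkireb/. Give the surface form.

vokatetamgerep

Rule 1 (stop-cluster a-epenthesis): /k/ and /t/ form a stop–stop cluster, so [a] is inserted between them. /voktetamkireb/ → vokatetamkireb.
Rule 2 (post-nasal voicing): /k/ is a voiceless stop immediately after the nasal /m/, so it voices to [g]. /vokatetamkireb/ → vokatetamgireb.
Rule 3 (pre-rhotic lowering): /i/ is a high vowel immediately before /r/, so it lowers to [e]. /vokatetamgireb/ → vokatetamgereb.
Rule 4 (final devoicing): /b/ is a voiced stop in word-final position, so it devoices to [p]. /vokatetamgereb/ → vokatetamgerep.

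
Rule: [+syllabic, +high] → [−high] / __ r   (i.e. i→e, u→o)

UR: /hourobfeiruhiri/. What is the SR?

/u/ is a high vowel immediately before /r/, so it lowers to [o].
/i/ is a high vowel immediately before /r/, so it lowers to [e].
/i/ is a high vowel immediately before /r/, so it lowers to [e].
Surface form: [hoorobfeeruheri].

hoorobfeeruheri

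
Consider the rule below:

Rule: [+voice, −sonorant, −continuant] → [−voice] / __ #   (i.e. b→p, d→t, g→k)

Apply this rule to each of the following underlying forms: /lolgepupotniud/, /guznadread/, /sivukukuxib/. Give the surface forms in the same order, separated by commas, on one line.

/lolgepupotniud/: /d/ is a voiced stop in word-final position, so it devoices to [t]. → [lolgepupotniut].
/guznadread/: /d/ is a voiced stop in word-final position, so it devoices to [t]. → [guznadreat].
/sivukukuxib/: /b/ is a voiced stop in word-final position, so it devoices to [p]. → [sivukukuxip].

lolgepupotniut, guznadreat, sivukukuxip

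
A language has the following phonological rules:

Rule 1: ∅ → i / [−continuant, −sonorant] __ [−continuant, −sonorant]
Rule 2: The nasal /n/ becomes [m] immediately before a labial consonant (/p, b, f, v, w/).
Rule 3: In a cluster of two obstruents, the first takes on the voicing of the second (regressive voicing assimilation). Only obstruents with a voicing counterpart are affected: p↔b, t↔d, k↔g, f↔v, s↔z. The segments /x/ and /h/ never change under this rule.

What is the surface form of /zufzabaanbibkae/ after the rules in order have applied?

zuvzabaambibikae

Rule 1 (stop-cluster i-epenthesis): /b/ and /k/ form a stop–stop cluster, so [i] is inserted between them. /zufzabaanbibkae/ → zufzabaanbibikae.
Rule 2 (nasal place assimilation): /n/ precedes the labial consonant /b/, so it assimilates in place to [m]. /zufzabaanbibikae/ → zufzabaambibikae.
Rule 3 (regressive voicing assimilation): /f/ precedes the voiced obstruent /z/, so it voices to [v] by assimilation. /zufzabaambibikae/ → zuvzabaambibikae.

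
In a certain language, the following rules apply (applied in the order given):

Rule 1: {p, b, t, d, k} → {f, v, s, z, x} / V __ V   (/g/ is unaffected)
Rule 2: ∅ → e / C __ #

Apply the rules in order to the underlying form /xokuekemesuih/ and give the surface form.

Rule 1 (intervocalic spirantization): /k/ is a stop between vowels /o/ and /u/, so it spirantizes to the fricative [x]. /k/ is a stop between vowels /e/ and /e/, so it spirantizes to the fricative [x]. /xokuekemesuih/ → xoxuexemesuih.
Rule 2 (final e-epenthesis): the form ends in the consonant /h/, so [e] is inserted word-finally. /xoxuexemesuih/ → xoxuexemesuihe.

xoxuexemesuihe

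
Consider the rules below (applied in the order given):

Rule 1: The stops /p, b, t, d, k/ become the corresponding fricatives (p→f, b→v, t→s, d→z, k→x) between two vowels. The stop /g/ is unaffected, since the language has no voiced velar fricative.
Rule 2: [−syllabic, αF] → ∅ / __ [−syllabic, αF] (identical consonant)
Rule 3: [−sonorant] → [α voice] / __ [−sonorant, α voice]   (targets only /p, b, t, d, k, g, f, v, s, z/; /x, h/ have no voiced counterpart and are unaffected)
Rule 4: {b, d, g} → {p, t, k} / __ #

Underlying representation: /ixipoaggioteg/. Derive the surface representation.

Rule 1 (intervocalic spirantization): /p/ is a stop between vowels /i/ and /o/, so it spirantizes to the fricative [f]. /t/ is a stop between vowels /o/ and /e/, so it spirantizes to the fricative [s]. /ixipoaggioteg/ → ixifoaggioseg.
Rule 2 (degemination): /gg/ is a geminate; the first /g/ deletes. /ixifoaggioseg/ → ixifoagioseg.
Rule 3 (regressive voicing assimilation): no segment meets the environment; /ixifoagioseg/ is unchanged.
Rule 4 (final devoicing): /g/ is a voiced stop in word-final position, so it devoices to [k]. /ixifoagioseg/ → ixifoagiosek.

ixifoagiosek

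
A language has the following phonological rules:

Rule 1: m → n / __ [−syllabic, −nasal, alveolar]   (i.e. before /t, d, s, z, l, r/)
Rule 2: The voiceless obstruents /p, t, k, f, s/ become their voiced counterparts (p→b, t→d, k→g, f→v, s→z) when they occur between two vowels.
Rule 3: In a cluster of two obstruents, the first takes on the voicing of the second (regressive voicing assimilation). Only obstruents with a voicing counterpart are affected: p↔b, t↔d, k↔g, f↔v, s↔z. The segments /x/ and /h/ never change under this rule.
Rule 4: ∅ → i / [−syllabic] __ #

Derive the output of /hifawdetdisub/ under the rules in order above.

Rule 1 (nasal place assimilation): no segment meets the environment; /hifawdetdisub/ is unchanged.
Rule 2 (intervocalic voicing): /f/ is a voiceless obstruent between vowels /i/ and /a/, so it voices to [v]. /s/ is a voiceless obstruent between vowels /i/ and /u/, so it voices to [z]. /hifawdetdisub/ → hivawdetdizub.
Rule 3 (regressive voicing assimilation): /t/ precedes the voiced obstruent /d/, so it voices to [d] by assimilation. /hivawdetdizub/ → hivawdeddizub.
Rule 4 (final i-epenthesis): the form ends in the consonant /b/, so [i] is inserted word-finally. /hivawdeddizub/ → hivawdeddizubi.

hivawdeddizubi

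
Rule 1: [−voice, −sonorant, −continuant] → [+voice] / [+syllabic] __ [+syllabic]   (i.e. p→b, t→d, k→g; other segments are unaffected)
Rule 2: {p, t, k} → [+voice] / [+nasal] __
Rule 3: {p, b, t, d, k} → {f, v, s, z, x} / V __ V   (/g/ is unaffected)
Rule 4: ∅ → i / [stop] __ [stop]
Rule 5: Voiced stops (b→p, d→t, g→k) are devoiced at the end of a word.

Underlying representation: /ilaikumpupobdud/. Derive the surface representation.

ilaigumbuvobidut

Rule 1 (intervocalic voicing): /k/ is a voiceless stop between vowels /i/ and /u/, so it voices to [g]. /p/ is a voiceless stop between vowels /u/ and /o/, so it voices to [b]. /ilaikumpupobdud/ → ilaigumpubobdud.
Rule 2 (post-nasal voicing): /p/ is a voiceless stop immediately after the nasal /m/, so it voices to [b]. /ilaigumpubobdud/ → ilaigumbubobdud.
Rule 3 (intervocalic spirantization): /b/ is a stop between vowels /u/ and /o/, so it spirantizes to the fricative [v]. /ilaigumbubobdud/ → ilaigumbuvobdud.
Rule 4 (stop-cluster i-epenthesis): /b/ and /d/ form a stop–stop cluster, so [i] is inserted between them. /ilaigumbuvobdud/ → ilaigumbuvobidud.
Rule 5 (final devoicing): /d/ is a voiced stop in word-final position, so it devoices to [t]. /ilaigumbuvobidud/ → ilaigumbuvobidut.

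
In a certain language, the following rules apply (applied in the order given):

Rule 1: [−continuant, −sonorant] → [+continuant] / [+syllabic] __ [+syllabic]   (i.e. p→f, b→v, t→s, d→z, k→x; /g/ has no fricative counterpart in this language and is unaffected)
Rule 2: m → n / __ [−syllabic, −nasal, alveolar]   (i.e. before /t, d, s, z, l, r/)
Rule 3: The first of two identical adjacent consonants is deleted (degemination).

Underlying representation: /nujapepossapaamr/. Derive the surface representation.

Rule 1 (intervocalic spirantization): /p/ is a stop between vowels /a/ and /e/, so it spirantizes to the fricative [f]. /p/ is a stop between vowels /e/ and /o/, so it spirantizes to the fricative [f]. /p/ is a stop between vowels /a/ and /a/, so it spirantizes to the fricative [f]. /nujapepossapaamr/ → nujafefossafaamr.
Rule 2 (nasal place assimilation): /m/ precedes the alveolar consonant /r/, so it assimilates in place to [n]. /nujafefossafaamr/ → nujafefossafaanr.
Rule 3 (degemination): /ss/ is a geminate; the first /s/ deletes. /nujafefossafaanr/ → nujafefosafaanr.

nujafefosafaanr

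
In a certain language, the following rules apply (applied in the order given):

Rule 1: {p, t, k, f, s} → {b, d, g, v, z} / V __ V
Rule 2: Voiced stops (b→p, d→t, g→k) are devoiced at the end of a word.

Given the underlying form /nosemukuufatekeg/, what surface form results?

Rule 1 (intervocalic voicing): /s/ is a voiceless obstruent between vowels /o/ and /e/, so it voices to [z]. /k/ is a voiceless obstruent between vowels /u/ and /u/, so it voices to [g]. /f/ is a voiceless obstruent between vowels /u/ and /a/, so it voices to [v]. /t/ is a voiceless obstruent between vowels /a/ and /e/, so it voices to [d]. /k/ is a voiceless obstruent between vowels /e/ and /e/, so it voices to [g]. /nosemukuufatekeg/ → nozemuguuvadegeg.
Rule 2 (final devoicing): /g/ is a voiced stop in word-final position, so it devoices to [k]. /nozemuguuvadegeg/ → nozemuguuvadegek.

nozemuguuvadegek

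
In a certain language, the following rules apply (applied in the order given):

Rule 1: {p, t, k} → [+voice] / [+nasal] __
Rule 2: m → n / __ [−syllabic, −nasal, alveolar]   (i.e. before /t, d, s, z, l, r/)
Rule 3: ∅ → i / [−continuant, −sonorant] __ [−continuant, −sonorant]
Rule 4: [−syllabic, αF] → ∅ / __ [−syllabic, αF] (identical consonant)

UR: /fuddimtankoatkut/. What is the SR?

Rule 1 (post-nasal voicing): /t/ is a voiceless stop immediately after the nasal /m/, so it voices to [d]. /k/ is a voiceless stop immediately after the nasal /n/, so it voices to [g]. /fuddimtankoatkut/ → fuddimdangoatkut.
Rule 2 (nasal place assimilation): /m/ precedes the alveolar consonant /d/, so it assimilates in place to [n]. /fuddimdangoatkut/ → fuddindangoatkut.
Rule 3 (stop-cluster i-epenthesis): /d/ and /d/ form a stop–stop cluster, so [i] is inserted between them. /t/ and /k/ form a stop–stop cluster, so [i] is inserted between them. /fuddindangoatkut/ → fudidindangoatikut.
Rule 4 (degemination): no segment meets the environment; /fudidindangoatikut/ is unchanged.

fudidindangoatikut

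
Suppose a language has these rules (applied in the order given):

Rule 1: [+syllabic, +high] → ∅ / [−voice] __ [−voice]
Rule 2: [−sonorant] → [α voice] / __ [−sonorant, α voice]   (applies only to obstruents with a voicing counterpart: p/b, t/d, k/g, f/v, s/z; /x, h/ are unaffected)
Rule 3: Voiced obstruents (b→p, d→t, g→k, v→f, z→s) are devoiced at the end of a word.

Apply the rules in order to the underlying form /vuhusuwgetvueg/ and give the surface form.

vuhsuwgedvuek

Rule 1 (high vowel syncope): /u/ is a high vowel flanked by voiceless consonants /h/ and /s/, so it deletes. /vuhusuwgetvueg/ → vuhsuwgetvueg.
Rule 2 (regressive voicing assimilation): /t/ precedes the voiced obstruent /v/, so it voices to [d] by assimilation. /vuhsuwgetvueg/ → vuhsuwgedvueg.
Rule 3 (final devoicing): /g/ is a voiced obstruent in word-final position, so it devoices to [k]. /vuhsuwgedvueg/ → vuhsuwgedvuek.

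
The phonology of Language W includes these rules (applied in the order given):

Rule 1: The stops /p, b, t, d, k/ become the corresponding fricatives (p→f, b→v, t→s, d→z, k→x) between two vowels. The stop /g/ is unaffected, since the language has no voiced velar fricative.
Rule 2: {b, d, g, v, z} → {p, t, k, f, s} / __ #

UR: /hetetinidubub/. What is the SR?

Rule 1 (intervocalic spirantization): /t/ is a stop between vowels /e/ and /e/, so it spirantizes to the fricative [s]. /t/ is a stop between vowels /e/ and /i/, so it spirantizes to the fricative [s]. /d/ is a stop between vowels /i/ and /u/, so it spirantizes to the fricative [z]. /b/ is a stop between vowels /u/ and /u/, so it spirantizes to the fricative [v]. /hetetinidubub/ → hesesinizuvub.
Rule 2 (final devoicing): /b/ is a voiced obstruent in word-final position, so it devoices to [p]. /hesesinizuvub/ → hesesinizuvup.

hesesinizuvup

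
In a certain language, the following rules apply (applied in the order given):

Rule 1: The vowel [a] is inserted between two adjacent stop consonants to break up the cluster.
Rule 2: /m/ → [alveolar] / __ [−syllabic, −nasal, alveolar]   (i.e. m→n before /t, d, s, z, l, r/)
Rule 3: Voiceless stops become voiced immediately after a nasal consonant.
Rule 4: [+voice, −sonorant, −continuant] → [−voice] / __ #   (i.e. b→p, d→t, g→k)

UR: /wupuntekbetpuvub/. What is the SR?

Rule 1 (stop-cluster a-epenthesis): /k/ and /b/ form a stop–stop cluster, so [a] is inserted between them. /t/ and /p/ form a stop–stop cluster, so [a] is inserted between them. /wupuntekbetpuvub/ → wupuntekabetapuvub.
Rule 2 (nasal place assimilation): no segment meets the environment; /wupuntekabetapuvub/ is unchanged.
Rule 3 (post-nasal voicing): /t/ is a voiceless stop immediately after the nasal /n/, so it voices to [d]. /wupuntekabetapuvub/ → wupundekabetapuvub.
Rule 4 (final devoicing): /b/ is a voiced stop in word-final position, so it devoices to [p]. /wupundekabetapuvub/ → wupundekabetapuvup.

wupundekabetapuvup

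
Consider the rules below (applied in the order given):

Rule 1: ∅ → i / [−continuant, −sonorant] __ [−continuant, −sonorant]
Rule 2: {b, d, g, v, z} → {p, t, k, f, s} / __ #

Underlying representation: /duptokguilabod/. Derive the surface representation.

dupitokiguilabot

Rule 1 (stop-cluster i-epenthesis): /p/ and /t/ form a stop–stop cluster, so [i] is inserted between them. /k/ and /g/ form a stop–stop cluster, so [i] is inserted between them. /duptokguilabod/ → dupitokiguilabod.
Rule 2 (final devoicing): /d/ is a voiced obstruent in word-final position, so it devoices to [t]. /dupitokiguilabod/ → dupitokiguilabot.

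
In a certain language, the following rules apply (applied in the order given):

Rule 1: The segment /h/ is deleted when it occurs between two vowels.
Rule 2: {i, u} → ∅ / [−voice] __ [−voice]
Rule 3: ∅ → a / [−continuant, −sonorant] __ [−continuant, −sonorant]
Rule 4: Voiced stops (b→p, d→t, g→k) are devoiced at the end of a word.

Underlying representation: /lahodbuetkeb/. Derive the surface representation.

laodabuetakep

Rule 1 (intervocalic h-deletion): /h/ occurs between vowels /a/ and /o/, so it deletes. /lahodbuetkeb/ → laodbuetkeb.
Rule 2 (high vowel syncope): no segment meets the environment; /laodbuetkeb/ is unchanged.
Rule 3 (stop-cluster a-epenthesis): /d/ and /b/ form a stop–stop cluster, so [a] is inserted between them. /t/ and /k/ form a stop–stop cluster, so [a] is inserted between them. /laodbuetkeb/ → laodabuetakeb.
Rule 4 (final devoicing): /b/ is a voiced stop in word-final position, so it devoices to [p]. /laodabuetakeb/ → laodabuetakep.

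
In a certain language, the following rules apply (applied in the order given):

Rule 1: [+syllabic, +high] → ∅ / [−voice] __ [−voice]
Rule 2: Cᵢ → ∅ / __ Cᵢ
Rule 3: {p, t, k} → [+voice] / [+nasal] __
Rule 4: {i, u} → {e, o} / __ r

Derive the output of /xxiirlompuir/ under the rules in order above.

Rule 1 (high vowel syncope): no segment meets the environment; /xxiirlompuir/ is unchanged.
Rule 2 (degemination): /xx/ is a geminate; the first /x/ deletes. /xxiirlompuir/ → xiirlompuir.
Rule 3 (post-nasal voicing): /p/ is a voiceless stop immediately after the nasal /m/, so it voices to [b]. /xiirlompuir/ → xiirlombuir.
Rule 4 (pre-rhotic lowering): /i/ is a high vowel immediately before /r/, so it lowers to [e]. /i/ is a high vowel immediately before /r/, so it lowers to [e]. /xiirlombuir/ → xierlombuer.

xierlombuer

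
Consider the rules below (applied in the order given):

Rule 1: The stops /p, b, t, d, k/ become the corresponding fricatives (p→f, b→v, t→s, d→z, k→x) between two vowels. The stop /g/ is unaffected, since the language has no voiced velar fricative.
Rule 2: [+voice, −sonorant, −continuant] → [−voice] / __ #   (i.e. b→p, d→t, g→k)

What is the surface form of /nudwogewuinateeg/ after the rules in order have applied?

Rule 1 (intervocalic spirantization): /t/ is a stop between vowels /a/ and /e/, so it spirantizes to the fricative [s]. /nudwogewuinateeg/ → nudwogewuinaseeg.
Rule 2 (final devoicing): /g/ is a voiced stop in word-final position, so it devoices to [k]. /nudwogewuinaseeg/ → nudwogewuinaseek.

nudwogewuinaseek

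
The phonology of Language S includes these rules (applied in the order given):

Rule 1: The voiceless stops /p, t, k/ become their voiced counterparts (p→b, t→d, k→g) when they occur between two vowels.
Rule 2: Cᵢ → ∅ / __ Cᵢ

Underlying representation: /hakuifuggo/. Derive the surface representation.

Rule 1 (intervocalic voicing): /k/ is a voiceless stop between vowels /a/ and /u/, so it voices to [g]. /hakuifuggo/ → haguifuggo.
Rule 2 (degemination): /gg/ is a geminate; the first /g/ deletes. /haguifuggo/ → haguifugo.

haguifugo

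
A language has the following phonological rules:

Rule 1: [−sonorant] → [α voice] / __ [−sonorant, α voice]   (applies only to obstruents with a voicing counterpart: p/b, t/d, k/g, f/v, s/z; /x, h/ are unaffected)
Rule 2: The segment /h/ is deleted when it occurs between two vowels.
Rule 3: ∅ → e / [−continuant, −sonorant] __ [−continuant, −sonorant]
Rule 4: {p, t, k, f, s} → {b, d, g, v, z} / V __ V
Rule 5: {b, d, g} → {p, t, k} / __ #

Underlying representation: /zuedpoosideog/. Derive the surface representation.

zuedeboozideok

Rule 1 (regressive voicing assimilation): /d/ precedes the voiceless obstruent /p/, so it devoices to [t] by assimilation. /zuedpoosideog/ → zuetpoosideog.
Rule 2 (intervocalic h-deletion): no segment meets the environment; /zuetpoosideog/ is unchanged.
Rule 3 (stop-cluster e-epenthesis): /t/ and /p/ form a stop–stop cluster, so [e] is inserted between them. /zuetpoosideog/ → zuetepoosideog.
Rule 4 (intervocalic voicing): /t/ is a voiceless obstruent between vowels /e/ and /e/, so it voices to [d]. /p/ is a voiceless obstruent between vowels /e/ and /o/, so it voices to [b]. /s/ is a voiceless obstruent between vowels /o/ and /i/, so it voices to [z]. /zuetepoosideog/ → zuedeboozideog.
Rule 5 (final devoicing): /g/ is a voiced stop in word-final position, so it devoices to [k]. /zuedeboozideog/ → zuedeboozideok.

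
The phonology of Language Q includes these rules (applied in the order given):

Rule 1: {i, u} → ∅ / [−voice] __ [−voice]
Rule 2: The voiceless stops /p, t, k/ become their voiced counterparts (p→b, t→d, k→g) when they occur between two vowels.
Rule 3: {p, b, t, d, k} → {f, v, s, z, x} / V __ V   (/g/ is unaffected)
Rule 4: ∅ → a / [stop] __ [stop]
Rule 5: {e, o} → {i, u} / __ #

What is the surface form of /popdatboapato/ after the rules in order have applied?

Rule 1 (high vowel syncope): no segment meets the environment; /popdatboapato/ is unchanged.
Rule 2 (intervocalic voicing): /p/ is a voiceless stop between vowels /a/ and /a/, so it voices to [b]. /t/ is a voiceless stop between vowels /a/ and /o/, so it voices to [d]. /popdatboapato/ → popdatboabado.
Rule 3 (intervocalic spirantization): /b/ is a stop between vowels /a/ and /a/, so it spirantizes to the fricative [v]. /d/ is a stop between vowels /a/ and /o/, so it spirantizes to the fricative [z]. /popdatboabado/ → popdatboavazo.
Rule 4 (stop-cluster a-epenthesis): /p/ and /d/ form a stop–stop cluster, so [a] is inserted between them. /t/ and /b/ form a stop–stop cluster, so [a] is inserted between them. /popdatboavazo/ → popadataboavazo.
Rule 5 (final vowel raising): /o/ is a mid vowel in word-final position, so it raises to [u]. /popadataboavazo/ → popadataboavazu.

popadataboavazu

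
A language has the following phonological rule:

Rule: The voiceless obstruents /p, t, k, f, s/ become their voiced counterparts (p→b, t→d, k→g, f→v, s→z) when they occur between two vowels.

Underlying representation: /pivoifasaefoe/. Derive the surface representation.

/f/ is a voiceless obstruent between vowels /i/ and /a/, so it voices to [v].
/s/ is a voiceless obstruent between vowels /a/ and /a/, so it voices to [z].
/f/ is a voiceless obstruent between vowels /e/ and /o/, so it voices to [v].
The other instance of /p/ does not occur in the required environment and remains unchanged.
Surface form: [pivoivazaevoe].

pivoivazaevoe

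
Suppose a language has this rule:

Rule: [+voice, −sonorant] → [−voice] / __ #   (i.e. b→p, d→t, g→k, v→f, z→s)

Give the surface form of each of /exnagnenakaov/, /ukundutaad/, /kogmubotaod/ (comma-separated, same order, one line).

/exnagnenakaov/: /v/ is a voiced obstruent in word-final position, so it devoices to [f]. → [exnagnenakaof].
/ukundutaad/: /d/ is a voiced obstruent in word-final position, so it devoices to [t]. → [ukundutaat].
/kogmubotaod/: /d/ is a voiced obstruent in word-final position, so it devoices to [t]. → [kogmubotaot].

exnagnenakaof, ukundutaat, kogmubotaot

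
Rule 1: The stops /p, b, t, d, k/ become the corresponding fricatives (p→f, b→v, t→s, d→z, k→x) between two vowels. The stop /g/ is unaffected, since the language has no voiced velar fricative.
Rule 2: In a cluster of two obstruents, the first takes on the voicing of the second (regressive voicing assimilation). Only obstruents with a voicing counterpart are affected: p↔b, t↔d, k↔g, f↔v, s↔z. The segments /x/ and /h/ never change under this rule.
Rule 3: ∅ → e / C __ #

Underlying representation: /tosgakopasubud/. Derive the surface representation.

Rule 1 (intervocalic spirantization): /k/ is a stop between vowels /a/ and /o/, so it spirantizes to the fricative [x]. /p/ is a stop between vowels /o/ and /a/, so it spirantizes to the fricative [f]. /b/ is a stop between vowels /u/ and /u/, so it spirantizes to the fricative [v]. /tosgakopasubud/ → tosgaxofasuvud.
Rule 2 (regressive voicing assimilation): /s/ precedes the voiced obstruent /g/, so it voices to [z] by assimilation. /tosgaxofasuvud/ → tozgaxofasuvud.
Rule 3 (final e-epenthesis): the form ends in the consonant /d/, so [e] is inserted word-finally. /tozgaxofasuvud/ → tozgaxofasuvude.

tozgaxofasuvude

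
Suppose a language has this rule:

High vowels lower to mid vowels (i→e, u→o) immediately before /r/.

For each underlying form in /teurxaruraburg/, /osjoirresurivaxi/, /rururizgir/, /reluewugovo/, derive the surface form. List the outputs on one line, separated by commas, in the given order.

teorxaroraborg, osjoerresorivaxi, rororizger, reluewugovo

/teurxaruraburg/: /u/ is a high vowel immediately before /r/, so it lowers to [o]. /u/ is a high vowel immediately before /r/, so it lowers to [o]. /u/ is a high vowel immediately before /r/, so it lowers to [o]. → [teorxaroraborg].
/osjoirresurivaxi/: /i/ is a high vowel immediately before /r/, so it lowers to [e]. /u/ is a high vowel immediately before /r/, so it lowers to [o]. → [osjoerresorivaxi].
/rururizgir/: /u/ is a high vowel immediately before /r/, so it lowers to [o]. /u/ is a high vowel immediately before /r/, so it lowers to [o]. /i/ is a high vowel immediately before /r/, so it lowers to [e]. → [rororizger].
/reluewugovo/: the rule's environment is not met; surfaces unchanged as [reluewugovo].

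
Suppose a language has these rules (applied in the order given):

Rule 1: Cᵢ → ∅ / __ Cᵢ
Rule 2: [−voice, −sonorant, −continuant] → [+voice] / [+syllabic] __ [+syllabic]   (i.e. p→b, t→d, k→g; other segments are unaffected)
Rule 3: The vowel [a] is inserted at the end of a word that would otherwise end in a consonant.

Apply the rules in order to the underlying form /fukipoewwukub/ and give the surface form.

Rule 1 (degemination): /ww/ is a geminate; the first /w/ deletes. /fukipoewwukub/ → fukipoewukub.
Rule 2 (intervocalic voicing): /k/ is a voiceless stop between vowels /u/ and /i/, so it voices to [g]. /p/ is a voiceless stop between vowels /i/ and /o/, so it voices to [b]. /k/ is a voiceless stop between vowels /u/ and /u/, so it voices to [g]. /fukipoewukub/ → fugiboewugub.
Rule 3 (final a-epenthesis): the form ends in the consonant /b/, so [a] is inserted word-finally. /fugiboewugub/ → fugiboewuguba.

fugiboewuguba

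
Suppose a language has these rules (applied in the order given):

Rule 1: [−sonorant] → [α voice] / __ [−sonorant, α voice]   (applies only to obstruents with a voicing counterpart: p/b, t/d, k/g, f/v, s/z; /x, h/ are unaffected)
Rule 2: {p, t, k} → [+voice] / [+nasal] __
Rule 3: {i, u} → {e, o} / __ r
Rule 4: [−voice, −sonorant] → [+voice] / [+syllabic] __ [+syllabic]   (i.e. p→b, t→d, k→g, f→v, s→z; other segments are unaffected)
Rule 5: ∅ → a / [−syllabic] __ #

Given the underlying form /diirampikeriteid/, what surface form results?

Rule 1 (regressive voicing assimilation): no segment meets the environment; /diirampikeriteid/ is unchanged.
Rule 2 (post-nasal voicing): /p/ is a voiceless stop immediately after the nasal /m/, so it voices to [b]. /diirampikeriteid/ → diirambikeriteid.
Rule 3 (pre-rhotic lowering): /i/ is a high vowel immediately before /r/, so it lowers to [e]. /diirambikeriteid/ → dierambikeriteid.
Rule 4 (intervocalic voicing): /k/ is a voiceless obstruent between vowels /i/ and /e/, so it voices to [g]. /t/ is a voiceless obstruent between vowels /i/ and /e/, so it voices to [d]. /dierambikeriteid/ → dierambigerideid.
Rule 5 (final a-epenthesis): the form ends in the consonant /d/, so [a] is inserted word-finally. /dierambigerideid/ → dierambigerideida.

dierambigerideida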